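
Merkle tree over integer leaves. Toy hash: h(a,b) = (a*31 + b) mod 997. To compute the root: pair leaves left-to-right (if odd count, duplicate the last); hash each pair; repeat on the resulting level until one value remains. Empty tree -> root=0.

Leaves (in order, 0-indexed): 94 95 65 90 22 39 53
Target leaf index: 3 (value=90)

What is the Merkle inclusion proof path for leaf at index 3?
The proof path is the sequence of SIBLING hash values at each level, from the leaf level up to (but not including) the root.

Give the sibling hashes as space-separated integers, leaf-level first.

L0 (leaves): [94, 95, 65, 90, 22, 39, 53], target index=3
L1: h(94,95)=(94*31+95)%997=18 [pair 0] h(65,90)=(65*31+90)%997=111 [pair 1] h(22,39)=(22*31+39)%997=721 [pair 2] h(53,53)=(53*31+53)%997=699 [pair 3] -> [18, 111, 721, 699]
  Sibling for proof at L0: 65
L2: h(18,111)=(18*31+111)%997=669 [pair 0] h(721,699)=(721*31+699)%997=119 [pair 1] -> [669, 119]
  Sibling for proof at L1: 18
L3: h(669,119)=(669*31+119)%997=918 [pair 0] -> [918]
  Sibling for proof at L2: 119
Root: 918
Proof path (sibling hashes from leaf to root): [65, 18, 119]

Answer: 65 18 119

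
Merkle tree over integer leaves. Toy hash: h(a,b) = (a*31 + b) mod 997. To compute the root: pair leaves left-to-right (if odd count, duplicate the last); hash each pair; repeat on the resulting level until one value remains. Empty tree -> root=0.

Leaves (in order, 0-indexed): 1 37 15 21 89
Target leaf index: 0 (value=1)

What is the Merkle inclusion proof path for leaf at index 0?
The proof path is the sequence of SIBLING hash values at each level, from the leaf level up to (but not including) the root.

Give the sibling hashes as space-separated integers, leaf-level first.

Answer: 37 486 409

Derivation:
L0 (leaves): [1, 37, 15, 21, 89], target index=0
L1: h(1,37)=(1*31+37)%997=68 [pair 0] h(15,21)=(15*31+21)%997=486 [pair 1] h(89,89)=(89*31+89)%997=854 [pair 2] -> [68, 486, 854]
  Sibling for proof at L0: 37
L2: h(68,486)=(68*31+486)%997=600 [pair 0] h(854,854)=(854*31+854)%997=409 [pair 1] -> [600, 409]
  Sibling for proof at L1: 486
L3: h(600,409)=(600*31+409)%997=66 [pair 0] -> [66]
  Sibling for proof at L2: 409
Root: 66
Proof path (sibling hashes from leaf to root): [37, 486, 409]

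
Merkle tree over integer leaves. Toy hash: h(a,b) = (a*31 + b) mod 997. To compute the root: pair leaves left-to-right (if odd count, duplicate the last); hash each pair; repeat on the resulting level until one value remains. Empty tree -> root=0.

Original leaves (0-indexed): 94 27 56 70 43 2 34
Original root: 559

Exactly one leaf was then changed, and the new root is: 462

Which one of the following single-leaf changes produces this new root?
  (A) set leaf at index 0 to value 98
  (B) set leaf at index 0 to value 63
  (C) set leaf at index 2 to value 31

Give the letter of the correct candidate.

Original leaves: [94, 27, 56, 70, 43, 2, 34]
Target new root: 462
Try each candidate change and compute the resulting root:
Candidate A: set leaf[0] = 98 -> leaves = [98, 27, 56, 70, 43, 2, 34]
  L0: [98, 27, 56, 70, 43, 2, 34]
  L1: h(98,27)=(98*31+27)%997=74 h(56,70)=(56*31+70)%997=809 h(43,2)=(43*31+2)%997=338 h(34,34)=(34*31+34)%997=91 -> [74, 809, 338, 91]
  L2: h(74,809)=(74*31+809)%997=112 h(338,91)=(338*31+91)%997=599 -> [112, 599]
  L3: h(112,599)=(112*31+599)%997=83 -> [83]
  root = 83 != target 462
Candidate B: set leaf[0] = 63 -> leaves = [63, 27, 56, 70, 43, 2, 34]
  L0: [63, 27, 56, 70, 43, 2, 34]
  L1: h(63,27)=(63*31+27)%997=983 h(56,70)=(56*31+70)%997=809 h(43,2)=(43*31+2)%997=338 h(34,34)=(34*31+34)%997=91 -> [983, 809, 338, 91]
  L2: h(983,809)=(983*31+809)%997=375 h(338,91)=(338*31+91)%997=599 -> [375, 599]
  L3: h(375,599)=(375*31+599)%997=260 -> [260]
  root = 260 != target 462
Candidate C: set leaf[2] = 31 -> leaves = [94, 27, 31, 70, 43, 2, 34]
  L0: [94, 27, 31, 70, 43, 2, 34]
  L1: h(94,27)=(94*31+27)%997=947 h(31,70)=(31*31+70)%997=34 h(43,2)=(43*31+2)%997=338 h(34,34)=(34*31+34)%997=91 -> [947, 34, 338, 91]
  L2: h(947,34)=(947*31+34)%997=478 h(338,91)=(338*31+91)%997=599 -> [478, 599]
  L3: h(478,599)=(478*31+599)%997=462 -> [462]
  root = 462 == target 462  ** MATCH **
Candidate C produces the target root.

Answer: C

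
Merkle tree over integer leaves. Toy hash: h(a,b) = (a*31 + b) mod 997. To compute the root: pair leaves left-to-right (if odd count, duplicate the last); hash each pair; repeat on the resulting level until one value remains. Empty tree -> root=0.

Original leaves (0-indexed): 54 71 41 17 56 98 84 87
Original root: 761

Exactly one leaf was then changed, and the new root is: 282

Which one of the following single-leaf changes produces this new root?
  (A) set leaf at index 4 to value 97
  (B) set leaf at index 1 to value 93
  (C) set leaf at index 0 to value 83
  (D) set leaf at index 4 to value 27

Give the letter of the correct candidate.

Answer: A

Derivation:
Original leaves: [54, 71, 41, 17, 56, 98, 84, 87]
Target new root: 282
Try each candidate change and compute the resulting root:
Candidate A: set leaf[4] = 97 -> leaves = [54, 71, 41, 17, 97, 98, 84, 87]
  L0: [54, 71, 41, 17, 97, 98, 84, 87]
  L1: h(54,71)=(54*31+71)%997=748 h(41,17)=(41*31+17)%997=291 h(97,98)=(97*31+98)%997=114 h(84,87)=(84*31+87)%997=697 -> [748, 291, 114, 697]
  L2: h(748,291)=(748*31+291)%997=548 h(114,697)=(114*31+697)%997=243 -> [548, 243]
  L3: h(548,243)=(548*31+243)%997=282 -> [282]
  root = 282 == target 282  ** MATCH **
Candidate B: set leaf[1] = 93 -> leaves = [54, 93, 41, 17, 56, 98, 84, 87]
  L0: [54, 93, 41, 17, 56, 98, 84, 87]
  L1: h(54,93)=(54*31+93)%997=770 h(41,17)=(41*31+17)%997=291 h(56,98)=(56*31+98)%997=837 h(84,87)=(84*31+87)%997=697 -> [770, 291, 837, 697]
  L2: h(770,291)=(770*31+291)%997=233 h(837,697)=(837*31+697)%997=722 -> [233, 722]
  L3: h(233,722)=(233*31+722)%997=966 -> [966]
  root = 966 != target 282
Candidate C: set leaf[0] = 83 -> leaves = [83, 71, 41, 17, 56, 98, 84, 87]
  L0: [83, 71, 41, 17, 56, 98, 84, 87]
  L1: h(83,71)=(83*31+71)%997=650 h(41,17)=(41*31+17)%997=291 h(56,98)=(56*31+98)%997=837 h(84,87)=(84*31+87)%997=697 -> [650, 291, 837, 697]
  L2: h(650,291)=(650*31+291)%997=501 h(837,697)=(837*31+697)%997=722 -> [501, 722]
  L3: h(501,722)=(501*31+722)%997=301 -> [301]
  root = 301 != target 282
Candidate D: set leaf[4] = 27 -> leaves = [54, 71, 41, 17, 27, 98, 84, 87]
  L0: [54, 71, 41, 17, 27, 98, 84, 87]
  L1: h(54,71)=(54*31+71)%997=748 h(41,17)=(41*31+17)%997=291 h(27,98)=(27*31+98)%997=935 h(84,87)=(84*31+87)%997=697 -> [748, 291, 935, 697]
  L2: h(748,291)=(748*31+291)%997=548 h(935,697)=(935*31+697)%997=769 -> [548, 769]
  L3: h(548,769)=(548*31+769)%997=808 -> [808]
  root = 808 != target 282
Candidate A produces the target root.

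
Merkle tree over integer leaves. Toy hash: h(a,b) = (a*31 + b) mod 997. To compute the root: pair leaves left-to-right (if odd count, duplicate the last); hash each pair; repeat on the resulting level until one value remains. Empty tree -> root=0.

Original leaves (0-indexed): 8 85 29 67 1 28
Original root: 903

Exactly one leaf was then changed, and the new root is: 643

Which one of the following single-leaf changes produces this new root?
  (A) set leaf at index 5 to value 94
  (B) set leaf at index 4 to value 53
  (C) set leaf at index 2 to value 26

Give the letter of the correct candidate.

Original leaves: [8, 85, 29, 67, 1, 28]
Target new root: 643
Try each candidate change and compute the resulting root:
Candidate A: set leaf[5] = 94 -> leaves = [8, 85, 29, 67, 1, 94]
  L0: [8, 85, 29, 67, 1, 94]
  L1: h(8,85)=(8*31+85)%997=333 h(29,67)=(29*31+67)%997=966 h(1,94)=(1*31+94)%997=125 -> [333, 966, 125]
  L2: h(333,966)=(333*31+966)%997=322 h(125,125)=(125*31+125)%997=12 -> [322, 12]
  L3: h(322,12)=(322*31+12)%997=24 -> [24]
  root = 24 != target 643
Candidate B: set leaf[4] = 53 -> leaves = [8, 85, 29, 67, 53, 28]
  L0: [8, 85, 29, 67, 53, 28]
  L1: h(8,85)=(8*31+85)%997=333 h(29,67)=(29*31+67)%997=966 h(53,28)=(53*31+28)%997=674 -> [333, 966, 674]
  L2: h(333,966)=(333*31+966)%997=322 h(674,674)=(674*31+674)%997=631 -> [322, 631]
  L3: h(322,631)=(322*31+631)%997=643 -> [643]
  root = 643 == target 643  ** MATCH **
Candidate C: set leaf[2] = 26 -> leaves = [8, 85, 26, 67, 1, 28]
  L0: [8, 85, 26, 67, 1, 28]
  L1: h(8,85)=(8*31+85)%997=333 h(26,67)=(26*31+67)%997=873 h(1,28)=(1*31+28)%997=59 -> [333, 873, 59]
  L2: h(333,873)=(333*31+873)%997=229 h(59,59)=(59*31+59)%997=891 -> [229, 891]
  L3: h(229,891)=(229*31+891)%997=14 -> [14]
  root = 14 != target 643
Candidate B produces the target root.

Answer: B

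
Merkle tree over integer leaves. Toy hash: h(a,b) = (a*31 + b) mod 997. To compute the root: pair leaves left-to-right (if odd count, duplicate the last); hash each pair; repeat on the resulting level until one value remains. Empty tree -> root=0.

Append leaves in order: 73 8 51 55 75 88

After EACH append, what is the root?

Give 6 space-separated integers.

After append 73 (leaves=[73]):
  L0: [73]
  root=73
After append 8 (leaves=[73, 8]):
  L0: [73, 8]
  L1: h(73,8)=(73*31+8)%997=277 -> [277]
  root=277
After append 51 (leaves=[73, 8, 51]):
  L0: [73, 8, 51]
  L1: h(73,8)=(73*31+8)%997=277 h(51,51)=(51*31+51)%997=635 -> [277, 635]
  L2: h(277,635)=(277*31+635)%997=249 -> [249]
  root=249
After append 55 (leaves=[73, 8, 51, 55]):
  L0: [73, 8, 51, 55]
  L1: h(73,8)=(73*31+8)%997=277 h(51,55)=(51*31+55)%997=639 -> [277, 639]
  L2: h(277,639)=(277*31+639)%997=253 -> [253]
  root=253
After append 75 (leaves=[73, 8, 51, 55, 75]):
  L0: [73, 8, 51, 55, 75]
  L1: h(73,8)=(73*31+8)%997=277 h(51,55)=(51*31+55)%997=639 h(75,75)=(75*31+75)%997=406 -> [277, 639, 406]
  L2: h(277,639)=(277*31+639)%997=253 h(406,406)=(406*31+406)%997=31 -> [253, 31]
  L3: h(253,31)=(253*31+31)%997=895 -> [895]
  root=895
After append 88 (leaves=[73, 8, 51, 55, 75, 88]):
  L0: [73, 8, 51, 55, 75, 88]
  L1: h(73,8)=(73*31+8)%997=277 h(51,55)=(51*31+55)%997=639 h(75,88)=(75*31+88)%997=419 -> [277, 639, 419]
  L2: h(277,639)=(277*31+639)%997=253 h(419,419)=(419*31+419)%997=447 -> [253, 447]
  L3: h(253,447)=(253*31+447)%997=314 -> [314]
  root=314

Answer: 73 277 249 253 895 314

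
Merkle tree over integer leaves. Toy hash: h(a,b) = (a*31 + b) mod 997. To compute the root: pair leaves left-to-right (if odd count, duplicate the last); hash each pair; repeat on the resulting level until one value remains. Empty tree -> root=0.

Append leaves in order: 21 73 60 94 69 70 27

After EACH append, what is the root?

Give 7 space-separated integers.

After append 21 (leaves=[21]):
  L0: [21]
  root=21
After append 73 (leaves=[21, 73]):
  L0: [21, 73]
  L1: h(21,73)=(21*31+73)%997=724 -> [724]
  root=724
After append 60 (leaves=[21, 73, 60]):
  L0: [21, 73, 60]
  L1: h(21,73)=(21*31+73)%997=724 h(60,60)=(60*31+60)%997=923 -> [724, 923]
  L2: h(724,923)=(724*31+923)%997=436 -> [436]
  root=436
After append 94 (leaves=[21, 73, 60, 94]):
  L0: [21, 73, 60, 94]
  L1: h(21,73)=(21*31+73)%997=724 h(60,94)=(60*31+94)%997=957 -> [724, 957]
  L2: h(724,957)=(724*31+957)%997=470 -> [470]
  root=470
After append 69 (leaves=[21, 73, 60, 94, 69]):
  L0: [21, 73, 60, 94, 69]
  L1: h(21,73)=(21*31+73)%997=724 h(60,94)=(60*31+94)%997=957 h(69,69)=(69*31+69)%997=214 -> [724, 957, 214]
  L2: h(724,957)=(724*31+957)%997=470 h(214,214)=(214*31+214)%997=866 -> [470, 866]
  L3: h(470,866)=(470*31+866)%997=481 -> [481]
  root=481
After append 70 (leaves=[21, 73, 60, 94, 69, 70]):
  L0: [21, 73, 60, 94, 69, 70]
  L1: h(21,73)=(21*31+73)%997=724 h(60,94)=(60*31+94)%997=957 h(69,70)=(69*31+70)%997=215 -> [724, 957, 215]
  L2: h(724,957)=(724*31+957)%997=470 h(215,215)=(215*31+215)%997=898 -> [470, 898]
  L3: h(470,898)=(470*31+898)%997=513 -> [513]
  root=513
After append 27 (leaves=[21, 73, 60, 94, 69, 70, 27]):
  L0: [21, 73, 60, 94, 69, 70, 27]
  L1: h(21,73)=(21*31+73)%997=724 h(60,94)=(60*31+94)%997=957 h(69,70)=(69*31+70)%997=215 h(27,27)=(27*31+27)%997=864 -> [724, 957, 215, 864]
  L2: h(724,957)=(724*31+957)%997=470 h(215,864)=(215*31+864)%997=550 -> [470, 550]
  L3: h(470,550)=(470*31+550)%997=165 -> [165]
  root=165

Answer: 21 724 436 470 481 513 165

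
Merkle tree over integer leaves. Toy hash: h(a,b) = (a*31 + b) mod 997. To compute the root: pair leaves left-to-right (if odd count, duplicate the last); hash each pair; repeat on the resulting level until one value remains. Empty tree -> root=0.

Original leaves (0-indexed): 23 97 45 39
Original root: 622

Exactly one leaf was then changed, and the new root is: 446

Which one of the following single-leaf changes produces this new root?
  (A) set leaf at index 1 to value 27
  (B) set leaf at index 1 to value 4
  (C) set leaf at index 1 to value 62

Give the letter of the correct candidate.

Original leaves: [23, 97, 45, 39]
Target new root: 446
Try each candidate change and compute the resulting root:
Candidate A: set leaf[1] = 27 -> leaves = [23, 27, 45, 39]
  L0: [23, 27, 45, 39]
  L1: h(23,27)=(23*31+27)%997=740 h(45,39)=(45*31+39)%997=437 -> [740, 437]
  L2: h(740,437)=(740*31+437)%997=446 -> [446]
  root = 446 == target 446  ** MATCH **
Candidate B: set leaf[1] = 4 -> leaves = [23, 4, 45, 39]
  L0: [23, 4, 45, 39]
  L1: h(23,4)=(23*31+4)%997=717 h(45,39)=(45*31+39)%997=437 -> [717, 437]
  L2: h(717,437)=(717*31+437)%997=730 -> [730]
  root = 730 != target 446
Candidate C: set leaf[1] = 62 -> leaves = [23, 62, 45, 39]
  L0: [23, 62, 45, 39]
  L1: h(23,62)=(23*31+62)%997=775 h(45,39)=(45*31+39)%997=437 -> [775, 437]
  L2: h(775,437)=(775*31+437)%997=534 -> [534]
  root = 534 != target 446
Candidate A produces the target root.

Answer: A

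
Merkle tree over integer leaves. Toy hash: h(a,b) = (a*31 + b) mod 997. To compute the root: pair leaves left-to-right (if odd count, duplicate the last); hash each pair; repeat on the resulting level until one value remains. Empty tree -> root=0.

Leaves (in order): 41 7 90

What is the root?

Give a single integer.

Answer: 624

Derivation:
L0: [41, 7, 90]
L1: h(41,7)=(41*31+7)%997=281 h(90,90)=(90*31+90)%997=886 -> [281, 886]
L2: h(281,886)=(281*31+886)%997=624 -> [624]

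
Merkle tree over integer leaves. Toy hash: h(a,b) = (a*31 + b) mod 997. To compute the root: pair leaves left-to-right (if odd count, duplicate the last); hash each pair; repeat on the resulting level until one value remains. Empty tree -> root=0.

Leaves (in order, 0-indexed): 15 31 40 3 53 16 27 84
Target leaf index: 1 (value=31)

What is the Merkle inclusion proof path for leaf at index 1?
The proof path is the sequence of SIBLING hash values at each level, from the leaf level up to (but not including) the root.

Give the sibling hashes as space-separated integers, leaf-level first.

L0 (leaves): [15, 31, 40, 3, 53, 16, 27, 84], target index=1
L1: h(15,31)=(15*31+31)%997=496 [pair 0] h(40,3)=(40*31+3)%997=246 [pair 1] h(53,16)=(53*31+16)%997=662 [pair 2] h(27,84)=(27*31+84)%997=921 [pair 3] -> [496, 246, 662, 921]
  Sibling for proof at L0: 15
L2: h(496,246)=(496*31+246)%997=667 [pair 0] h(662,921)=(662*31+921)%997=506 [pair 1] -> [667, 506]
  Sibling for proof at L1: 246
L3: h(667,506)=(667*31+506)%997=246 [pair 0] -> [246]
  Sibling for proof at L2: 506
Root: 246
Proof path (sibling hashes from leaf to root): [15, 246, 506]

Answer: 15 246 506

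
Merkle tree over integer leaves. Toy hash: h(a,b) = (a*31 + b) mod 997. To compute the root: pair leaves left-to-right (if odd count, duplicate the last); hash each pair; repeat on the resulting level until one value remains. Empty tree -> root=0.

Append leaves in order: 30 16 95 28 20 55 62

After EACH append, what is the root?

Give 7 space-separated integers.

After append 30 (leaves=[30]):
  L0: [30]
  root=30
After append 16 (leaves=[30, 16]):
  L0: [30, 16]
  L1: h(30,16)=(30*31+16)%997=946 -> [946]
  root=946
After append 95 (leaves=[30, 16, 95]):
  L0: [30, 16, 95]
  L1: h(30,16)=(30*31+16)%997=946 h(95,95)=(95*31+95)%997=49 -> [946, 49]
  L2: h(946,49)=(946*31+49)%997=462 -> [462]
  root=462
After append 28 (leaves=[30, 16, 95, 28]):
  L0: [30, 16, 95, 28]
  L1: h(30,16)=(30*31+16)%997=946 h(95,28)=(95*31+28)%997=979 -> [946, 979]
  L2: h(946,979)=(946*31+979)%997=395 -> [395]
  root=395
After append 20 (leaves=[30, 16, 95, 28, 20]):
  L0: [30, 16, 95, 28, 20]
  L1: h(30,16)=(30*31+16)%997=946 h(95,28)=(95*31+28)%997=979 h(20,20)=(20*31+20)%997=640 -> [946, 979, 640]
  L2: h(946,979)=(946*31+979)%997=395 h(640,640)=(640*31+640)%997=540 -> [395, 540]
  L3: h(395,540)=(395*31+540)%997=821 -> [821]
  root=821
After append 55 (leaves=[30, 16, 95, 28, 20, 55]):
  L0: [30, 16, 95, 28, 20, 55]
  L1: h(30,16)=(30*31+16)%997=946 h(95,28)=(95*31+28)%997=979 h(20,55)=(20*31+55)%997=675 -> [946, 979, 675]
  L2: h(946,979)=(946*31+979)%997=395 h(675,675)=(675*31+675)%997=663 -> [395, 663]
  L3: h(395,663)=(395*31+663)%997=944 -> [944]
  root=944
After append 62 (leaves=[30, 16, 95, 28, 20, 55, 62]):
  L0: [30, 16, 95, 28, 20, 55, 62]
  L1: h(30,16)=(30*31+16)%997=946 h(95,28)=(95*31+28)%997=979 h(20,55)=(20*31+55)%997=675 h(62,62)=(62*31+62)%997=987 -> [946, 979, 675, 987]
  L2: h(946,979)=(946*31+979)%997=395 h(675,987)=(675*31+987)%997=975 -> [395, 975]
  L3: h(395,975)=(395*31+975)%997=259 -> [259]
  root=259

Answer: 30 946 462 395 821 944 259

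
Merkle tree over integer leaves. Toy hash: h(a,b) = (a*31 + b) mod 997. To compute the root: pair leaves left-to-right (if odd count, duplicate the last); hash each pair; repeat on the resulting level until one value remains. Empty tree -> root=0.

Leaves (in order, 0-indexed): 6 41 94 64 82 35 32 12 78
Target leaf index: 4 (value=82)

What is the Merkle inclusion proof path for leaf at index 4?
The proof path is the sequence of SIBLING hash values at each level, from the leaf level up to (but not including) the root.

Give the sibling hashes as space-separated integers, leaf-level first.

Answer: 35 7 45 593

Derivation:
L0 (leaves): [6, 41, 94, 64, 82, 35, 32, 12, 78], target index=4
L1: h(6,41)=(6*31+41)%997=227 [pair 0] h(94,64)=(94*31+64)%997=984 [pair 1] h(82,35)=(82*31+35)%997=583 [pair 2] h(32,12)=(32*31+12)%997=7 [pair 3] h(78,78)=(78*31+78)%997=502 [pair 4] -> [227, 984, 583, 7, 502]
  Sibling for proof at L0: 35
L2: h(227,984)=(227*31+984)%997=45 [pair 0] h(583,7)=(583*31+7)%997=134 [pair 1] h(502,502)=(502*31+502)%997=112 [pair 2] -> [45, 134, 112]
  Sibling for proof at L1: 7
L3: h(45,134)=(45*31+134)%997=532 [pair 0] h(112,112)=(112*31+112)%997=593 [pair 1] -> [532, 593]
  Sibling for proof at L2: 45
L4: h(532,593)=(532*31+593)%997=136 [pair 0] -> [136]
  Sibling for proof at L3: 593
Root: 136
Proof path (sibling hashes from leaf to root): [35, 7, 45, 593]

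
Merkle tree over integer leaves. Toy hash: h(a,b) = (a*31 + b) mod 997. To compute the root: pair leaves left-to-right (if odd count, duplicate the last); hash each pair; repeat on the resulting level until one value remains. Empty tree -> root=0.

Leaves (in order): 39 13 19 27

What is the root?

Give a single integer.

Answer: 612

Derivation:
L0: [39, 13, 19, 27]
L1: h(39,13)=(39*31+13)%997=225 h(19,27)=(19*31+27)%997=616 -> [225, 616]
L2: h(225,616)=(225*31+616)%997=612 -> [612]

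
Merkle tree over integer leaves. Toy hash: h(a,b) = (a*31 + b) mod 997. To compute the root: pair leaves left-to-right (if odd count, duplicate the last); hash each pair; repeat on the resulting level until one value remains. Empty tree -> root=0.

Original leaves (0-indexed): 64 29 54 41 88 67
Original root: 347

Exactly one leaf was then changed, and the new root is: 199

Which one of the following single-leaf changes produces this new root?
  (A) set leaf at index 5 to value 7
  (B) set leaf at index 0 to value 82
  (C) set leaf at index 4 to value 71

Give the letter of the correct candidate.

Answer: B

Derivation:
Original leaves: [64, 29, 54, 41, 88, 67]
Target new root: 199
Try each candidate change and compute the resulting root:
Candidate A: set leaf[5] = 7 -> leaves = [64, 29, 54, 41, 88, 7]
  L0: [64, 29, 54, 41, 88, 7]
  L1: h(64,29)=(64*31+29)%997=19 h(54,41)=(54*31+41)%997=718 h(88,7)=(88*31+7)%997=741 -> [19, 718, 741]
  L2: h(19,718)=(19*31+718)%997=310 h(741,741)=(741*31+741)%997=781 -> [310, 781]
  L3: h(310,781)=(310*31+781)%997=421 -> [421]
  root = 421 != target 199
Candidate B: set leaf[0] = 82 -> leaves = [82, 29, 54, 41, 88, 67]
  L0: [82, 29, 54, 41, 88, 67]
  L1: h(82,29)=(82*31+29)%997=577 h(54,41)=(54*31+41)%997=718 h(88,67)=(88*31+67)%997=801 -> [577, 718, 801]
  L2: h(577,718)=(577*31+718)%997=659 h(801,801)=(801*31+801)%997=707 -> [659, 707]
  L3: h(659,707)=(659*31+707)%997=199 -> [199]
  root = 199 == target 199  ** MATCH **
Candidate C: set leaf[4] = 71 -> leaves = [64, 29, 54, 41, 71, 67]
  L0: [64, 29, 54, 41, 71, 67]
  L1: h(64,29)=(64*31+29)%997=19 h(54,41)=(54*31+41)%997=718 h(71,67)=(71*31+67)%997=274 -> [19, 718, 274]
  L2: h(19,718)=(19*31+718)%997=310 h(274,274)=(274*31+274)%997=792 -> [310, 792]
  L3: h(310,792)=(310*31+792)%997=432 -> [432]
  root = 432 != target 199
Candidate B produces the target root.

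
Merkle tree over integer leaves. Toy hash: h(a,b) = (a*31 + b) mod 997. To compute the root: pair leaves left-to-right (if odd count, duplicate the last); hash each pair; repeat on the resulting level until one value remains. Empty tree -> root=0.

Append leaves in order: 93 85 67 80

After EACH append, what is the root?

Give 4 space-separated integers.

Answer: 93 974 434 447

Derivation:
After append 93 (leaves=[93]):
  L0: [93]
  root=93
After append 85 (leaves=[93, 85]):
  L0: [93, 85]
  L1: h(93,85)=(93*31+85)%997=974 -> [974]
  root=974
After append 67 (leaves=[93, 85, 67]):
  L0: [93, 85, 67]
  L1: h(93,85)=(93*31+85)%997=974 h(67,67)=(67*31+67)%997=150 -> [974, 150]
  L2: h(974,150)=(974*31+150)%997=434 -> [434]
  root=434
After append 80 (leaves=[93, 85, 67, 80]):
  L0: [93, 85, 67, 80]
  L1: h(93,85)=(93*31+85)%997=974 h(67,80)=(67*31+80)%997=163 -> [974, 163]
  L2: h(974,163)=(974*31+163)%997=447 -> [447]
  root=447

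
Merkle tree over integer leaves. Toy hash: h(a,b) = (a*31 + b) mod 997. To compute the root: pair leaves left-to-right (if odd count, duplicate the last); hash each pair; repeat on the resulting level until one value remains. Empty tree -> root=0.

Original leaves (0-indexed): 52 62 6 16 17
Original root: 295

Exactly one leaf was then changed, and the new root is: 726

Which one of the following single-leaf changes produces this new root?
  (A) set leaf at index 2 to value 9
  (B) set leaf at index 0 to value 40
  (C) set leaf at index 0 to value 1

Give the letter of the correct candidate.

Original leaves: [52, 62, 6, 16, 17]
Target new root: 726
Try each candidate change and compute the resulting root:
Candidate A: set leaf[2] = 9 -> leaves = [52, 62, 9, 16, 17]
  L0: [52, 62, 9, 16, 17]
  L1: h(52,62)=(52*31+62)%997=677 h(9,16)=(9*31+16)%997=295 h(17,17)=(17*31+17)%997=544 -> [677, 295, 544]
  L2: h(677,295)=(677*31+295)%997=345 h(544,544)=(544*31+544)%997=459 -> [345, 459]
  L3: h(345,459)=(345*31+459)%997=187 -> [187]
  root = 187 != target 726
Candidate B: set leaf[0] = 40 -> leaves = [40, 62, 6, 16, 17]
  L0: [40, 62, 6, 16, 17]
  L1: h(40,62)=(40*31+62)%997=305 h(6,16)=(6*31+16)%997=202 h(17,17)=(17*31+17)%997=544 -> [305, 202, 544]
  L2: h(305,202)=(305*31+202)%997=684 h(544,544)=(544*31+544)%997=459 -> [684, 459]
  L3: h(684,459)=(684*31+459)%997=726 -> [726]
  root = 726 == target 726  ** MATCH **
Candidate C: set leaf[0] = 1 -> leaves = [1, 62, 6, 16, 17]
  L0: [1, 62, 6, 16, 17]
  L1: h(1,62)=(1*31+62)%997=93 h(6,16)=(6*31+16)%997=202 h(17,17)=(17*31+17)%997=544 -> [93, 202, 544]
  L2: h(93,202)=(93*31+202)%997=94 h(544,544)=(544*31+544)%997=459 -> [94, 459]
  L3: h(94,459)=(94*31+459)%997=382 -> [382]
  root = 382 != target 726
Candidate B produces the target root.

Answer: B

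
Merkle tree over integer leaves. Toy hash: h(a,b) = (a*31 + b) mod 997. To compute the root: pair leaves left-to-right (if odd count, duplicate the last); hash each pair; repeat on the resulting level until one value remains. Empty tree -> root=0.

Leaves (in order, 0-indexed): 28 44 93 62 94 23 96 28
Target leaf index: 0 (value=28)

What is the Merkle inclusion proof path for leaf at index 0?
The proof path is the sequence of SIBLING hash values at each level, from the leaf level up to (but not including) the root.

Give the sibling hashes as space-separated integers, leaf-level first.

L0 (leaves): [28, 44, 93, 62, 94, 23, 96, 28], target index=0
L1: h(28,44)=(28*31+44)%997=912 [pair 0] h(93,62)=(93*31+62)%997=951 [pair 1] h(94,23)=(94*31+23)%997=943 [pair 2] h(96,28)=(96*31+28)%997=13 [pair 3] -> [912, 951, 943, 13]
  Sibling for proof at L0: 44
L2: h(912,951)=(912*31+951)%997=310 [pair 0] h(943,13)=(943*31+13)%997=333 [pair 1] -> [310, 333]
  Sibling for proof at L1: 951
L3: h(310,333)=(310*31+333)%997=970 [pair 0] -> [970]
  Sibling for proof at L2: 333
Root: 970
Proof path (sibling hashes from leaf to root): [44, 951, 333]

Answer: 44 951 333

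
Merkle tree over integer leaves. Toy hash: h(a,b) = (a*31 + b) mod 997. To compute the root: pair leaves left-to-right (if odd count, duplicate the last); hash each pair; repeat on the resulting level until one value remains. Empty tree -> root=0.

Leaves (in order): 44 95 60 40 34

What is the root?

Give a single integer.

Answer: 315

Derivation:
L0: [44, 95, 60, 40, 34]
L1: h(44,95)=(44*31+95)%997=462 h(60,40)=(60*31+40)%997=903 h(34,34)=(34*31+34)%997=91 -> [462, 903, 91]
L2: h(462,903)=(462*31+903)%997=270 h(91,91)=(91*31+91)%997=918 -> [270, 918]
L3: h(270,918)=(270*31+918)%997=315 -> [315]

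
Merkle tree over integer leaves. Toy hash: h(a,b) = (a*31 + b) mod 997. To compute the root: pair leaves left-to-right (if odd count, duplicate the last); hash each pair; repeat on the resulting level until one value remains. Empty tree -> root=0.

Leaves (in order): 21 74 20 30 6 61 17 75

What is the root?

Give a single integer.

L0: [21, 74, 20, 30, 6, 61, 17, 75]
L1: h(21,74)=(21*31+74)%997=725 h(20,30)=(20*31+30)%997=650 h(6,61)=(6*31+61)%997=247 h(17,75)=(17*31+75)%997=602 -> [725, 650, 247, 602]
L2: h(725,650)=(725*31+650)%997=194 h(247,602)=(247*31+602)%997=283 -> [194, 283]
L3: h(194,283)=(194*31+283)%997=315 -> [315]

Answer: 315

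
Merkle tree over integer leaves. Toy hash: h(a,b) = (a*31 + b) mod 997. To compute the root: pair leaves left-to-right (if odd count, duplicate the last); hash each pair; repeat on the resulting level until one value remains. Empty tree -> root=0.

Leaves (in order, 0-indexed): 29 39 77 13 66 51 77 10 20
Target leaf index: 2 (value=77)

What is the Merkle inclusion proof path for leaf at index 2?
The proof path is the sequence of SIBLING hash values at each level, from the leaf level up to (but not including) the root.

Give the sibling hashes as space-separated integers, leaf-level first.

L0 (leaves): [29, 39, 77, 13, 66, 51, 77, 10, 20], target index=2
L1: h(29,39)=(29*31+39)%997=938 [pair 0] h(77,13)=(77*31+13)%997=406 [pair 1] h(66,51)=(66*31+51)%997=103 [pair 2] h(77,10)=(77*31+10)%997=403 [pair 3] h(20,20)=(20*31+20)%997=640 [pair 4] -> [938, 406, 103, 403, 640]
  Sibling for proof at L0: 13
L2: h(938,406)=(938*31+406)%997=571 [pair 0] h(103,403)=(103*31+403)%997=605 [pair 1] h(640,640)=(640*31+640)%997=540 [pair 2] -> [571, 605, 540]
  Sibling for proof at L1: 938
L3: h(571,605)=(571*31+605)%997=360 [pair 0] h(540,540)=(540*31+540)%997=331 [pair 1] -> [360, 331]
  Sibling for proof at L2: 605
L4: h(360,331)=(360*31+331)%997=524 [pair 0] -> [524]
  Sibling for proof at L3: 331
Root: 524
Proof path (sibling hashes from leaf to root): [13, 938, 605, 331]

Answer: 13 938 605 331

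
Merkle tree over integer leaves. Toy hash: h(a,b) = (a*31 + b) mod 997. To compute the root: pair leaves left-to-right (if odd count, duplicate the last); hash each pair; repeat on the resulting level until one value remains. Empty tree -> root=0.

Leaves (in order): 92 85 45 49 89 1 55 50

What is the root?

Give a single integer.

Answer: 425

Derivation:
L0: [92, 85, 45, 49, 89, 1, 55, 50]
L1: h(92,85)=(92*31+85)%997=943 h(45,49)=(45*31+49)%997=447 h(89,1)=(89*31+1)%997=766 h(55,50)=(55*31+50)%997=758 -> [943, 447, 766, 758]
L2: h(943,447)=(943*31+447)%997=767 h(766,758)=(766*31+758)%997=576 -> [767, 576]
L3: h(767,576)=(767*31+576)%997=425 -> [425]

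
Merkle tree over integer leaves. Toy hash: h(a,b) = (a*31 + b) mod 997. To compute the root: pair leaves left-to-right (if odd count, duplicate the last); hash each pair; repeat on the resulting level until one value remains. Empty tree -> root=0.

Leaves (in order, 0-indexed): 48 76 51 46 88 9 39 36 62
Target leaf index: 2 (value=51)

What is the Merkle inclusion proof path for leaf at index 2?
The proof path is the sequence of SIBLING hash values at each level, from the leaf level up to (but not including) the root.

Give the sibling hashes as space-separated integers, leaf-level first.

Answer: 46 567 350 727

Derivation:
L0 (leaves): [48, 76, 51, 46, 88, 9, 39, 36, 62], target index=2
L1: h(48,76)=(48*31+76)%997=567 [pair 0] h(51,46)=(51*31+46)%997=630 [pair 1] h(88,9)=(88*31+9)%997=743 [pair 2] h(39,36)=(39*31+36)%997=248 [pair 3] h(62,62)=(62*31+62)%997=987 [pair 4] -> [567, 630, 743, 248, 987]
  Sibling for proof at L0: 46
L2: h(567,630)=(567*31+630)%997=261 [pair 0] h(743,248)=(743*31+248)%997=350 [pair 1] h(987,987)=(987*31+987)%997=677 [pair 2] -> [261, 350, 677]
  Sibling for proof at L1: 567
L3: h(261,350)=(261*31+350)%997=465 [pair 0] h(677,677)=(677*31+677)%997=727 [pair 1] -> [465, 727]
  Sibling for proof at L2: 350
L4: h(465,727)=(465*31+727)%997=187 [pair 0] -> [187]
  Sibling for proof at L3: 727
Root: 187
Proof path (sibling hashes from leaf to root): [46, 567, 350, 727]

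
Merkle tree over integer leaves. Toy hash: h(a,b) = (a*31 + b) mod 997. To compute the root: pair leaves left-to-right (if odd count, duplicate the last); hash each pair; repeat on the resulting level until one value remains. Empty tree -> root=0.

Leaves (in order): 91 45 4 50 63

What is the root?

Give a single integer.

L0: [91, 45, 4, 50, 63]
L1: h(91,45)=(91*31+45)%997=872 h(4,50)=(4*31+50)%997=174 h(63,63)=(63*31+63)%997=22 -> [872, 174, 22]
L2: h(872,174)=(872*31+174)%997=287 h(22,22)=(22*31+22)%997=704 -> [287, 704]
L3: h(287,704)=(287*31+704)%997=628 -> [628]

Answer: 628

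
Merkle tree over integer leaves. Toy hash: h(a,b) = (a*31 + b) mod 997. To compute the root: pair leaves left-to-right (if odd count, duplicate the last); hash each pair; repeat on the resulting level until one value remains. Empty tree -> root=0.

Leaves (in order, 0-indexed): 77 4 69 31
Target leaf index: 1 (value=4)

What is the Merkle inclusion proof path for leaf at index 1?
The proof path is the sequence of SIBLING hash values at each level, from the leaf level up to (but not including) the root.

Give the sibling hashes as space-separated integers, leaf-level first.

L0 (leaves): [77, 4, 69, 31], target index=1
L1: h(77,4)=(77*31+4)%997=397 [pair 0] h(69,31)=(69*31+31)%997=176 [pair 1] -> [397, 176]
  Sibling for proof at L0: 77
L2: h(397,176)=(397*31+176)%997=519 [pair 0] -> [519]
  Sibling for proof at L1: 176
Root: 519
Proof path (sibling hashes from leaf to root): [77, 176]

Answer: 77 176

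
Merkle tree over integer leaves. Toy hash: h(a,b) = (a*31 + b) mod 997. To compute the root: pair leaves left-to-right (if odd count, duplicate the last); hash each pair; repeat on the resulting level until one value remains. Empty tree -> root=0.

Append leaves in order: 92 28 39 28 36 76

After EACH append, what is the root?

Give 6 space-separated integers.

After append 92 (leaves=[92]):
  L0: [92]
  root=92
After append 28 (leaves=[92, 28]):
  L0: [92, 28]
  L1: h(92,28)=(92*31+28)%997=886 -> [886]
  root=886
After append 39 (leaves=[92, 28, 39]):
  L0: [92, 28, 39]
  L1: h(92,28)=(92*31+28)%997=886 h(39,39)=(39*31+39)%997=251 -> [886, 251]
  L2: h(886,251)=(886*31+251)%997=798 -> [798]
  root=798
After append 28 (leaves=[92, 28, 39, 28]):
  L0: [92, 28, 39, 28]
  L1: h(92,28)=(92*31+28)%997=886 h(39,28)=(39*31+28)%997=240 -> [886, 240]
  L2: h(886,240)=(886*31+240)%997=787 -> [787]
  root=787
After append 36 (leaves=[92, 28, 39, 28, 36]):
  L0: [92, 28, 39, 28, 36]
  L1: h(92,28)=(92*31+28)%997=886 h(39,28)=(39*31+28)%997=240 h(36,36)=(36*31+36)%997=155 -> [886, 240, 155]
  L2: h(886,240)=(886*31+240)%997=787 h(155,155)=(155*31+155)%997=972 -> [787, 972]
  L3: h(787,972)=(787*31+972)%997=444 -> [444]
  root=444
After append 76 (leaves=[92, 28, 39, 28, 36, 76]):
  L0: [92, 28, 39, 28, 36, 76]
  L1: h(92,28)=(92*31+28)%997=886 h(39,28)=(39*31+28)%997=240 h(36,76)=(36*31+76)%997=195 -> [886, 240, 195]
  L2: h(886,240)=(886*31+240)%997=787 h(195,195)=(195*31+195)%997=258 -> [787, 258]
  L3: h(787,258)=(787*31+258)%997=727 -> [727]
  root=727

Answer: 92 886 798 787 444 727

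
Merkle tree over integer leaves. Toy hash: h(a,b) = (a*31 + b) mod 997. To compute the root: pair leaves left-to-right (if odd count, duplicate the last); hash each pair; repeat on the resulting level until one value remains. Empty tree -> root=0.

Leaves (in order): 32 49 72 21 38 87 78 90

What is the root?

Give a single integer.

L0: [32, 49, 72, 21, 38, 87, 78, 90]
L1: h(32,49)=(32*31+49)%997=44 h(72,21)=(72*31+21)%997=259 h(38,87)=(38*31+87)%997=268 h(78,90)=(78*31+90)%997=514 -> [44, 259, 268, 514]
L2: h(44,259)=(44*31+259)%997=626 h(268,514)=(268*31+514)%997=846 -> [626, 846]
L3: h(626,846)=(626*31+846)%997=312 -> [312]

Answer: 312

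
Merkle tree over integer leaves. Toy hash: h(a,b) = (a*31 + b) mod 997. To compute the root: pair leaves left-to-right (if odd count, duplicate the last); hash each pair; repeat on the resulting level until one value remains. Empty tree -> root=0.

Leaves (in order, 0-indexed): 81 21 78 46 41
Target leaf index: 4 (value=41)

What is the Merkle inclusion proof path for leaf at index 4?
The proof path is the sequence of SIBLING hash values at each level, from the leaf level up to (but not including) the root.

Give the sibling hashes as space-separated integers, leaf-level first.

L0 (leaves): [81, 21, 78, 46, 41], target index=4
L1: h(81,21)=(81*31+21)%997=538 [pair 0] h(78,46)=(78*31+46)%997=470 [pair 1] h(41,41)=(41*31+41)%997=315 [pair 2] -> [538, 470, 315]
  Sibling for proof at L0: 41
L2: h(538,470)=(538*31+470)%997=199 [pair 0] h(315,315)=(315*31+315)%997=110 [pair 1] -> [199, 110]
  Sibling for proof at L1: 315
L3: h(199,110)=(199*31+110)%997=297 [pair 0] -> [297]
  Sibling for proof at L2: 199
Root: 297
Proof path (sibling hashes from leaf to root): [41, 315, 199]

Answer: 41 315 199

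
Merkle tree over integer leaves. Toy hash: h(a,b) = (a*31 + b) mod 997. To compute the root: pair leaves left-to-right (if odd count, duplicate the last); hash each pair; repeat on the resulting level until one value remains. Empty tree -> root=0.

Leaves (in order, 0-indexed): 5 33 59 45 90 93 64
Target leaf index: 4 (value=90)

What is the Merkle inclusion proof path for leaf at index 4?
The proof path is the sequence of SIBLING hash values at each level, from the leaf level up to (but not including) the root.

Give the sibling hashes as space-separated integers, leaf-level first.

Answer: 93 54 723

Derivation:
L0 (leaves): [5, 33, 59, 45, 90, 93, 64], target index=4
L1: h(5,33)=(5*31+33)%997=188 [pair 0] h(59,45)=(59*31+45)%997=877 [pair 1] h(90,93)=(90*31+93)%997=889 [pair 2] h(64,64)=(64*31+64)%997=54 [pair 3] -> [188, 877, 889, 54]
  Sibling for proof at L0: 93
L2: h(188,877)=(188*31+877)%997=723 [pair 0] h(889,54)=(889*31+54)%997=694 [pair 1] -> [723, 694]
  Sibling for proof at L1: 54
L3: h(723,694)=(723*31+694)%997=176 [pair 0] -> [176]
  Sibling for proof at L2: 723
Root: 176
Proof path (sibling hashes from leaf to root): [93, 54, 723]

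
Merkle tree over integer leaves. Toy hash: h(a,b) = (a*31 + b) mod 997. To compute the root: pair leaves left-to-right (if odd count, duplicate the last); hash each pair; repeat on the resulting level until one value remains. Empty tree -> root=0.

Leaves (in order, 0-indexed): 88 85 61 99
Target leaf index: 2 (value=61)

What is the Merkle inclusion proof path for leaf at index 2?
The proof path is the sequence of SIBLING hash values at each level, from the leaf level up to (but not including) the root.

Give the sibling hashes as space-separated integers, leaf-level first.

L0 (leaves): [88, 85, 61, 99], target index=2
L1: h(88,85)=(88*31+85)%997=819 [pair 0] h(61,99)=(61*31+99)%997=993 [pair 1] -> [819, 993]
  Sibling for proof at L0: 99
L2: h(819,993)=(819*31+993)%997=460 [pair 0] -> [460]
  Sibling for proof at L1: 819
Root: 460
Proof path (sibling hashes from leaf to root): [99, 819]

Answer: 99 819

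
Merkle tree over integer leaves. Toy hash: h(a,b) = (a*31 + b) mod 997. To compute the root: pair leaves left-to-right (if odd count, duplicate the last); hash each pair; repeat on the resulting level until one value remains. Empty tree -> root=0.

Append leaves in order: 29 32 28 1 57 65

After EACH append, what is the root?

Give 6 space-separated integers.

After append 29 (leaves=[29]):
  L0: [29]
  root=29
After append 32 (leaves=[29, 32]):
  L0: [29, 32]
  L1: h(29,32)=(29*31+32)%997=931 -> [931]
  root=931
After append 28 (leaves=[29, 32, 28]):
  L0: [29, 32, 28]
  L1: h(29,32)=(29*31+32)%997=931 h(28,28)=(28*31+28)%997=896 -> [931, 896]
  L2: h(931,896)=(931*31+896)%997=844 -> [844]
  root=844
After append 1 (leaves=[29, 32, 28, 1]):
  L0: [29, 32, 28, 1]
  L1: h(29,32)=(29*31+32)%997=931 h(28,1)=(28*31+1)%997=869 -> [931, 869]
  L2: h(931,869)=(931*31+869)%997=817 -> [817]
  root=817
After append 57 (leaves=[29, 32, 28, 1, 57]):
  L0: [29, 32, 28, 1, 57]
  L1: h(29,32)=(29*31+32)%997=931 h(28,1)=(28*31+1)%997=869 h(57,57)=(57*31+57)%997=827 -> [931, 869, 827]
  L2: h(931,869)=(931*31+869)%997=817 h(827,827)=(827*31+827)%997=542 -> [817, 542]
  L3: h(817,542)=(817*31+542)%997=944 -> [944]
  root=944
After append 65 (leaves=[29, 32, 28, 1, 57, 65]):
  L0: [29, 32, 28, 1, 57, 65]
  L1: h(29,32)=(29*31+32)%997=931 h(28,1)=(28*31+1)%997=869 h(57,65)=(57*31+65)%997=835 -> [931, 869, 835]
  L2: h(931,869)=(931*31+869)%997=817 h(835,835)=(835*31+835)%997=798 -> [817, 798]
  L3: h(817,798)=(817*31+798)%997=203 -> [203]
  root=203

Answer: 29 931 844 817 944 203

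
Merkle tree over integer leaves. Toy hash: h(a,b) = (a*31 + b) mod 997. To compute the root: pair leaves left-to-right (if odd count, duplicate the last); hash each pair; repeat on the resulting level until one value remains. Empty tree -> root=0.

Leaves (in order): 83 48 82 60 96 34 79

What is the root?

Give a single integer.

Answer: 390

Derivation:
L0: [83, 48, 82, 60, 96, 34, 79]
L1: h(83,48)=(83*31+48)%997=627 h(82,60)=(82*31+60)%997=608 h(96,34)=(96*31+34)%997=19 h(79,79)=(79*31+79)%997=534 -> [627, 608, 19, 534]
L2: h(627,608)=(627*31+608)%997=105 h(19,534)=(19*31+534)%997=126 -> [105, 126]
L3: h(105,126)=(105*31+126)%997=390 -> [390]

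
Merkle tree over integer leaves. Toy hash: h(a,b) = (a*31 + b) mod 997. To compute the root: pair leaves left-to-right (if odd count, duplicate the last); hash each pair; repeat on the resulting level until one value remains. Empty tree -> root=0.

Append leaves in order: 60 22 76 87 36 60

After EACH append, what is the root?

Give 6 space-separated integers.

After append 60 (leaves=[60]):
  L0: [60]
  root=60
After append 22 (leaves=[60, 22]):
  L0: [60, 22]
  L1: h(60,22)=(60*31+22)%997=885 -> [885]
  root=885
After append 76 (leaves=[60, 22, 76]):
  L0: [60, 22, 76]
  L1: h(60,22)=(60*31+22)%997=885 h(76,76)=(76*31+76)%997=438 -> [885, 438]
  L2: h(885,438)=(885*31+438)%997=954 -> [954]
  root=954
After append 87 (leaves=[60, 22, 76, 87]):
  L0: [60, 22, 76, 87]
  L1: h(60,22)=(60*31+22)%997=885 h(76,87)=(76*31+87)%997=449 -> [885, 449]
  L2: h(885,449)=(885*31+449)%997=965 -> [965]
  root=965
After append 36 (leaves=[60, 22, 76, 87, 36]):
  L0: [60, 22, 76, 87, 36]
  L1: h(60,22)=(60*31+22)%997=885 h(76,87)=(76*31+87)%997=449 h(36,36)=(36*31+36)%997=155 -> [885, 449, 155]
  L2: h(885,449)=(885*31+449)%997=965 h(155,155)=(155*31+155)%997=972 -> [965, 972]
  L3: h(965,972)=(965*31+972)%997=977 -> [977]
  root=977
After append 60 (leaves=[60, 22, 76, 87, 36, 60]):
  L0: [60, 22, 76, 87, 36, 60]
  L1: h(60,22)=(60*31+22)%997=885 h(76,87)=(76*31+87)%997=449 h(36,60)=(36*31+60)%997=179 -> [885, 449, 179]
  L2: h(885,449)=(885*31+449)%997=965 h(179,179)=(179*31+179)%997=743 -> [965, 743]
  L3: h(965,743)=(965*31+743)%997=748 -> [748]
  root=748

Answer: 60 885 954 965 977 748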